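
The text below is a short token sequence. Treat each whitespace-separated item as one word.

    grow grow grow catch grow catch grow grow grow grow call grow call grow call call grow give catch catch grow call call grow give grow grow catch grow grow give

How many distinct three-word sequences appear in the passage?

31 tokens → 29 trigram windows in total.
Repeated trigrams (each contributes count−1 duplicates):
  grow catch grow: 3
  grow grow grow: 3
  call call grow: 2
  call grow call: 2
  call grow give: 2
  catch grow grow: 2
  grow call call: 2
  grow call grow: 2
  … (1 more repeated)
11 duplicate windows → 29 − 11 = 18 distinct.

18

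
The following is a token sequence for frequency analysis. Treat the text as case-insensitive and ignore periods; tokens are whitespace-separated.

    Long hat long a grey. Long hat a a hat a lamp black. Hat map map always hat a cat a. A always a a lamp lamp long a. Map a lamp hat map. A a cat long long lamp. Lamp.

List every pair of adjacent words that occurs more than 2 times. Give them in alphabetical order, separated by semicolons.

a a; a lamp; hat a

Bigram counts meeting the condition (more than 2 times):
  a a: 4
  a lamp: 3
  hat a: 3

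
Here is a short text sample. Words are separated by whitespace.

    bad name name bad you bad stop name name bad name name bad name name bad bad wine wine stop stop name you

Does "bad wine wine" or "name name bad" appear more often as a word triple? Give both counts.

"name name bad" (4 vs 1)

"bad wine wine": 1 occurrence
"name name bad": 4 occurrences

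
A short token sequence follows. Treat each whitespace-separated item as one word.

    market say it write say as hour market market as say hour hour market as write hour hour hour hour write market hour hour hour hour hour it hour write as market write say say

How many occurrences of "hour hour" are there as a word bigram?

Scanning the 34 overlapping bigram windows for "hour hour":
  position 12–13: hour hour
  position 17–18: hour hour
  position 18–19: hour hour
  position 19–20: hour hour
  position 23–24: hour hour
  position 24–25: hour hour
  position 25–26: hour hour
  position 26–27: hour hour

8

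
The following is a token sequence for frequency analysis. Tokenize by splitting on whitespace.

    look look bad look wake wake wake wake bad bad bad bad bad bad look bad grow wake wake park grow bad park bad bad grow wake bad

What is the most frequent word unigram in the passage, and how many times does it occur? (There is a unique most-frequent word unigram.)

Unigram frequencies (highest first):
  bad: 12
  wake: 7
  look: 4
  grow: 3
  park: 2

"bad", 12 times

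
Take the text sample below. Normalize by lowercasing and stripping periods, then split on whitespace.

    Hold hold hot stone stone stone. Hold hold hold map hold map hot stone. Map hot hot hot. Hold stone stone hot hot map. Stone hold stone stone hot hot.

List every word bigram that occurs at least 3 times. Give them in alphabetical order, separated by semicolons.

Bigram counts meeting the condition (at least 3 times):
  hold hold: 3
  hot hot: 4
  stone stone: 4

hold hold; hot hot; stone stone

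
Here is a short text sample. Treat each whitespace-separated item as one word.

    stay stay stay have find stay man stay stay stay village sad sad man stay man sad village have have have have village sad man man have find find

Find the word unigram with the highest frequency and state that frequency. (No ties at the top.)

"stay", 8 times

Unigram frequencies (highest first):
  stay: 8
  have: 6
  man: 5
  sad: 4
  find: 3
  village: 3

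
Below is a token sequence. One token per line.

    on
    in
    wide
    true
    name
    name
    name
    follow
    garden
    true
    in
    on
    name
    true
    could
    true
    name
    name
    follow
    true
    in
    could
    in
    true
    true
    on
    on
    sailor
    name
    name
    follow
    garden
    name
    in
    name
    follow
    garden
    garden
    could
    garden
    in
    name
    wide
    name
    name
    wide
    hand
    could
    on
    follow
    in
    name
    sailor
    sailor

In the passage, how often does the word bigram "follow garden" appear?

Scanning the 53 overlapping bigram windows for "follow garden":
  position 8–9: follow garden
  position 31–32: follow garden
  position 36–37: follow garden

3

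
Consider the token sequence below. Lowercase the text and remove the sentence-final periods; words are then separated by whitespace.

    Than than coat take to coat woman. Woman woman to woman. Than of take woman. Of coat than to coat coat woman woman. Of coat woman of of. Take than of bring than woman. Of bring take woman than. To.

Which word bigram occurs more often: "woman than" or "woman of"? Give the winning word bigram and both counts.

"woman than": 2 occurrences
"woman of": 4 occurrences

"woman of" (4 vs 2)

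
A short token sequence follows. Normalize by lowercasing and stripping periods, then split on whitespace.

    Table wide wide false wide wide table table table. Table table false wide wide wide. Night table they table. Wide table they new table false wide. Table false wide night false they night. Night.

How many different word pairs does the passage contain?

17

34 tokens → 33 bigram windows in total.
Repeated bigrams (each contributes count−1 duplicates):
  false wide: 4
  table table: 4
  wide wide: 4
  table false: 3
  wide table: 3
  table they: 2
  table wide: 2
  wide night: 2
16 duplicate windows → 33 − 16 = 17 distinct.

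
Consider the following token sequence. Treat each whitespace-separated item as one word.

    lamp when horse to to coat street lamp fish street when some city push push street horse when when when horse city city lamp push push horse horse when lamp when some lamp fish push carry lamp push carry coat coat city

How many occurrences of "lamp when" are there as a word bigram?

Scanning the 41 overlapping bigram windows for "lamp when":
  position 1–2: lamp when
  position 30–31: lamp when

2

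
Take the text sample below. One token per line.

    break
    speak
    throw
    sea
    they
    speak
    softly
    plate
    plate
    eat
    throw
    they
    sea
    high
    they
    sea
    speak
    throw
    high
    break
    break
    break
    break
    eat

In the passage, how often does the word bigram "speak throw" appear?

Scanning the 23 overlapping bigram windows for "speak throw":
  position 2–3: speak throw
  position 17–18: speak throw

2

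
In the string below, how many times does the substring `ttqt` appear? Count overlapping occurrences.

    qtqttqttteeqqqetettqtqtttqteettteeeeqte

Sliding a length-4 window over the 39 characters (36 positions):
  position 4–7: ttqt
  position 18–21: ttqt
  position 24–27: ttqt

3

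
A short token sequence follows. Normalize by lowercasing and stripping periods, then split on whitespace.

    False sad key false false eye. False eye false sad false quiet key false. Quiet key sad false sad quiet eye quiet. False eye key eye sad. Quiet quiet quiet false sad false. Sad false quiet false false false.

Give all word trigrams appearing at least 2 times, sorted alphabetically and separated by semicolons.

Trigram counts meeting the condition (at least 2 times):
  false eye false: 2
  false quiet key: 2
  false sad false: 3
  sad false quiet: 2
  sad false sad: 2

false eye false; false quiet key; false sad false; sad false quiet; sad false sad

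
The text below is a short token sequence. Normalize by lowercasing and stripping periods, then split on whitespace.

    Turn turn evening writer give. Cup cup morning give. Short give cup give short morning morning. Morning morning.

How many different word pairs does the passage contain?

18 tokens → 17 bigram windows in total.
Repeated bigrams (each contributes count−1 duplicates):
  morning morning: 3
  give cup: 2
  give short: 2
4 duplicate windows → 17 − 4 = 13 distinct.

13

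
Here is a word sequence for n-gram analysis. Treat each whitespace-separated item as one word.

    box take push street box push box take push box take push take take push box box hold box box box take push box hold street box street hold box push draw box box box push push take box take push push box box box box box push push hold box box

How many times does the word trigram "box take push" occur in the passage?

5

Scanning the 50 overlapping trigram windows for "box take push":
  position 1–3: box take push
  position 7–9: box take push
  position 10–12: box take push
  position 21–23: box take push
  position 39–41: box take push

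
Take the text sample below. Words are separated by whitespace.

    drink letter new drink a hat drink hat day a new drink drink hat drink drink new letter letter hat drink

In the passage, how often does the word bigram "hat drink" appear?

3

Scanning the 20 overlapping bigram windows for "hat drink":
  position 6–7: hat drink
  position 14–15: hat drink
  position 20–21: hat drink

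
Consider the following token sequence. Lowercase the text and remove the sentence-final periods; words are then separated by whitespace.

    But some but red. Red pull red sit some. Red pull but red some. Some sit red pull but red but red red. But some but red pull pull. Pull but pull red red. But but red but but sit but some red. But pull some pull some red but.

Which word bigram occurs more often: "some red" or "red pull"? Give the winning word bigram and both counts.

"some red": 3 occurrences
"red pull": 4 occurrences

"red pull" (4 vs 3)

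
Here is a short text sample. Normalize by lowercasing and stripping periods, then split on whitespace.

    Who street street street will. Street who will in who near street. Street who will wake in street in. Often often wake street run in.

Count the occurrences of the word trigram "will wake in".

Scanning the 23 overlapping trigram windows for "will wake in":
  position 15–17: will wake in

1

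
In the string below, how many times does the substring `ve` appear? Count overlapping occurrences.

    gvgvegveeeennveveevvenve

6

Sliding a length-2 window over the 24 characters (23 positions):
  position 4–5: ve
  position 7–8: ve
  position 14–15: ve
  position 16–17: ve
  position 20–21: ve
  position 23–24: ve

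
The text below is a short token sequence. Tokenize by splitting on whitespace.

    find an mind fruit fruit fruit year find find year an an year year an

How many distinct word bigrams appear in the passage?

12

15 tokens → 14 bigram windows in total.
Repeated bigrams (each contributes count−1 duplicates):
  fruit fruit: 2
  year an: 2
2 duplicate windows → 14 − 2 = 12 distinct.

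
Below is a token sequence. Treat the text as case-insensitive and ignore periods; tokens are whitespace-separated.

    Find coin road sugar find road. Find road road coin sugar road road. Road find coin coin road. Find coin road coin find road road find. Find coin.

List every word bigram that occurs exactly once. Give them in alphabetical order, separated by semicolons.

Bigram counts meeting the condition (exactly once):
  coin coin: 1
  coin find: 1
  coin sugar: 1
  find find: 1
  road sugar: 1
  sugar find: 1
  sugar road: 1

coin coin; coin find; coin sugar; find find; road sugar; sugar find; sugar road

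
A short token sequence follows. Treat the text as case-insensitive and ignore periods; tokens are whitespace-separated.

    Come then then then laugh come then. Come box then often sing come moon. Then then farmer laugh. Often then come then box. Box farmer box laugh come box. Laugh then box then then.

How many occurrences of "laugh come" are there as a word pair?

Scanning the 33 overlapping bigram windows for "laugh come":
  position 5–6: laugh come
  position 27–28: laugh come

2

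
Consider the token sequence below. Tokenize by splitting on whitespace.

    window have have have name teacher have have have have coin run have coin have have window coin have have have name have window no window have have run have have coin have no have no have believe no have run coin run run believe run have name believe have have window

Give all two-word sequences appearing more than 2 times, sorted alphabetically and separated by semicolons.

coin have; have coin; have have; have name; have window; no have; run have

Bigram counts meeting the condition (more than 2 times):
  coin have: 3
  have coin: 3
  have have: 11
  have name: 3
  have window: 3
  no have: 3
  run have: 3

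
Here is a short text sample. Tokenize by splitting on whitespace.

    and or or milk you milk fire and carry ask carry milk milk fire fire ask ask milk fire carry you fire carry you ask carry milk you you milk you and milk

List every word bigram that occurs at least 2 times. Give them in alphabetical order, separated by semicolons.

ask carry; carry milk; carry you; fire carry; milk fire; milk you; you milk

Bigram counts meeting the condition (at least 2 times):
  ask carry: 2
  carry milk: 2
  carry you: 2
  fire carry: 2
  milk fire: 3
  milk you: 3
  you milk: 2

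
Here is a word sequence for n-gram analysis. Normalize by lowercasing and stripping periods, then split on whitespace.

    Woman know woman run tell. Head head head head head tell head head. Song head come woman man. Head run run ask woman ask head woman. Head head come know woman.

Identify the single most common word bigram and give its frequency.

Bigram frequencies (highest first):
  head head: 6
  know woman: 2
  tell head: 2
  head come: 2
  woman know: 1
  woman run: 1
  … (16 more, each ≤ 1)

"head head", 6 times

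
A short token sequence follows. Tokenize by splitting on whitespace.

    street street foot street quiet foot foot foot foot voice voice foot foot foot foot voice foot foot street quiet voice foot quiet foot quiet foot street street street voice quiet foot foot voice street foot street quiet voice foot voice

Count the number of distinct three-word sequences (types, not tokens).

26

41 tokens → 39 trigram windows in total.
Repeated trigrams (each contributes count−1 duplicates):
  foot foot foot: 4
  foot foot voice: 3
  foot street quiet: 3
  foot quiet foot: 2
  quiet foot foot: 2
  quiet voice foot: 2
  street foot street: 2
  street quiet voice: 2
  … (1 more repeated)
13 duplicate windows → 39 − 13 = 26 distinct.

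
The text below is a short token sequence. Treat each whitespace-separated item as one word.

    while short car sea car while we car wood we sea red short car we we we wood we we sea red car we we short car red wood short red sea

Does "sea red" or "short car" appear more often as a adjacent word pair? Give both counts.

"short car" (3 vs 2)

"sea red": 2 occurrences
"short car": 3 occurrences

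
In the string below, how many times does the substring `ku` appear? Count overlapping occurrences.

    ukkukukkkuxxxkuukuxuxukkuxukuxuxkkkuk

Sliding a length-2 window over the 37 characters (36 positions):
  position 3–4: ku
  position 5–6: ku
  position 9–10: ku
  position 14–15: ku
  position 17–18: ku
  position 24–25: ku
  position 28–29: ku
  position 35–36: ku

8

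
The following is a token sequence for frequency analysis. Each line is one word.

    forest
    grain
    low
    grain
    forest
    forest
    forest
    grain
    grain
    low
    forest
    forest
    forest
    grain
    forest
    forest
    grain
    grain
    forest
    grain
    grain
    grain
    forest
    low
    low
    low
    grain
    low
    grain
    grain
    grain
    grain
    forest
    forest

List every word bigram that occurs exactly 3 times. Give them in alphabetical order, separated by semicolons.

Bigram counts meeting the condition (exactly 3 times):
  grain low: 3
  low grain: 3

grain low; low grain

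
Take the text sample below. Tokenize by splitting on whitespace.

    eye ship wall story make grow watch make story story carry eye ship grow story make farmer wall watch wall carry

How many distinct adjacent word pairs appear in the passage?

21 tokens → 20 bigram windows in total.
Repeated bigrams (each contributes count−1 duplicates):
  eye ship: 2
  story make: 2
2 duplicate windows → 20 − 2 = 18 distinct.

18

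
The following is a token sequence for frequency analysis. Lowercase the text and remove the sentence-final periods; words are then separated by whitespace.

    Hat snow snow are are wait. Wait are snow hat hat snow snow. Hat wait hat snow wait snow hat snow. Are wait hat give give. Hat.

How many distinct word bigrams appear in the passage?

17

27 tokens → 26 bigram windows in total.
Repeated bigrams (each contributes count−1 duplicates):
  hat snow: 4
  snow hat: 3
  are wait: 2
  snow are: 2
  snow snow: 2
  wait hat: 2
9 duplicate windows → 26 − 9 = 17 distinct.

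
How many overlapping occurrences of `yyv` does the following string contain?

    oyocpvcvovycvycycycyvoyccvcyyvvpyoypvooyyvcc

Sliding a length-3 window over the 44 characters (42 positions):
  position 28–30: yyv
  position 40–42: yyv

2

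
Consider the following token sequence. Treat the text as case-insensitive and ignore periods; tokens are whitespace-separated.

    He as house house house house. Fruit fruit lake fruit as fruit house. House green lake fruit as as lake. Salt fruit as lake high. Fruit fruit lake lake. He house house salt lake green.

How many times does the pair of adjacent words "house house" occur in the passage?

5

Scanning the 34 overlapping bigram windows for "house house":
  position 3–4: house house
  position 4–5: house house
  position 5–6: house house
  position 13–14: house house
  position 31–32: house house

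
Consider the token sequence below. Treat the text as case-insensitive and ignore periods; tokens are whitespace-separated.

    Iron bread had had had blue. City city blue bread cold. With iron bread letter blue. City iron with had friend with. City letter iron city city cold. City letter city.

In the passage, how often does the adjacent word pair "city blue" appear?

Scanning the 30 overlapping bigram windows for "city blue":
  position 8–9: city blue

1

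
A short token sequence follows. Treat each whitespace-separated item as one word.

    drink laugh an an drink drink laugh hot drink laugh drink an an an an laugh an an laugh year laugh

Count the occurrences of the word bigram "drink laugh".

3

Scanning the 20 overlapping bigram windows for "drink laugh":
  position 1–2: drink laugh
  position 6–7: drink laugh
  position 9–10: drink laugh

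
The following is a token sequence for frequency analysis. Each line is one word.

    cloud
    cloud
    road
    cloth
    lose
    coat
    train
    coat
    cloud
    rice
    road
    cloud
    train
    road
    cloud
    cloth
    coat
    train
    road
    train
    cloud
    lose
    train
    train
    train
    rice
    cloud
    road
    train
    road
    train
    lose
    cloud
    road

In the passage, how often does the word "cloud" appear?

8

Scanning the 34 tokens for "cloud":
  position 1: cloud
  position 2: cloud
  position 9: cloud
  position 12: cloud
  position 15: cloud
  position 21: cloud
  position 27: cloud
  position 33: cloud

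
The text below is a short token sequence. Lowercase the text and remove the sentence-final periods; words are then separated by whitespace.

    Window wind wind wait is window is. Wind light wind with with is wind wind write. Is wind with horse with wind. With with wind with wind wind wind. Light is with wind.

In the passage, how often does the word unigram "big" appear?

0

Scanning the 33 tokens for "big":
  (none found)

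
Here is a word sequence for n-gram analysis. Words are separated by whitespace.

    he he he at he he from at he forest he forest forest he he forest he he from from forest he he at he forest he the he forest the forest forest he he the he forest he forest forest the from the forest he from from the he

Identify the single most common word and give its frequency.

Unigram frequencies (highest first):
  he: 22
  forest: 13
  from: 6
  the: 6
  at: 3

"he", 22 times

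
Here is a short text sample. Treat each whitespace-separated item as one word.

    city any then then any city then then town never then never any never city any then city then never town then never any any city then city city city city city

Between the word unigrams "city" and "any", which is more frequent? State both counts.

"city" (10 vs 6)

"city": 10 occurrences
"any": 6 occurrences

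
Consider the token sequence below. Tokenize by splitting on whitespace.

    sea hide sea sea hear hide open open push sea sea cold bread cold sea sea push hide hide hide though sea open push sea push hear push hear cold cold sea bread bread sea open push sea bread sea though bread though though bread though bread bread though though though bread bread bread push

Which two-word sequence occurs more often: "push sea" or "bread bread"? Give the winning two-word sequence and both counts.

"push sea": 3 occurrences
"bread bread": 4 occurrences

"bread bread" (4 vs 3)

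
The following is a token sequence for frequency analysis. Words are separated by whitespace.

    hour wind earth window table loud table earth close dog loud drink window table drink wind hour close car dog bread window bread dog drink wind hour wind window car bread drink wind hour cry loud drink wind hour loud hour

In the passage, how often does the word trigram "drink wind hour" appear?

4

Scanning the 39 overlapping trigram windows for "drink wind hour":
  position 15–17: drink wind hour
  position 25–27: drink wind hour
  position 32–34: drink wind hour
  position 37–39: drink wind hour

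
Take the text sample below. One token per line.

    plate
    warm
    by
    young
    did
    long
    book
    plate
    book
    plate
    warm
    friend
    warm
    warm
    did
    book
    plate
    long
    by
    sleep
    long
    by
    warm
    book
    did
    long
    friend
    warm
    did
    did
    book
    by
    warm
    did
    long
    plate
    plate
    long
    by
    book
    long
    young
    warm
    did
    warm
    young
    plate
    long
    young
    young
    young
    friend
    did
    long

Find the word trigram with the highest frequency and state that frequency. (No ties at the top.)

"plate long by", 2 times

Trigram frequencies (highest first):
  plate long by: 2
  plate warm by: 1
  warm by young: 1
  by young did: 1
  young did long: 1
  did long book: 1
  … (45 more, each ≤ 1)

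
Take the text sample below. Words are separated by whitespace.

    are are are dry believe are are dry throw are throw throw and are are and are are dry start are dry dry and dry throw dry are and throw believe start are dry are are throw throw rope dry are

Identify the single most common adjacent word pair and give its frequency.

Bigram frequencies (highest first):
  are are: 6
  are dry: 5
  dry are: 3
  dry throw: 2
  are throw: 2
  throw throw: 2
  … (17 more, each ≤ 2)

"are are", 6 times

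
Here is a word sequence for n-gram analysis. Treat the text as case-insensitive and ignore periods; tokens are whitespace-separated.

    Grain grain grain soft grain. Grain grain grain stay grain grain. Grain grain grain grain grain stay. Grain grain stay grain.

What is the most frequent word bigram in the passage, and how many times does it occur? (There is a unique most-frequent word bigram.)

"grain grain", 12 times

Bigram frequencies (highest first):
  grain grain: 12
  grain stay: 3
  stay grain: 3
  grain soft: 1
  soft grain: 1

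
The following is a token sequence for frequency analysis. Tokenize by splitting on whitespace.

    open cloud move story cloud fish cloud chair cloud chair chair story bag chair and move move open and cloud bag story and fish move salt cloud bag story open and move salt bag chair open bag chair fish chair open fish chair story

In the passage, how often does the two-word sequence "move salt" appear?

2

Scanning the 43 overlapping bigram windows for "move salt":
  position 25–26: move salt
  position 32–33: move salt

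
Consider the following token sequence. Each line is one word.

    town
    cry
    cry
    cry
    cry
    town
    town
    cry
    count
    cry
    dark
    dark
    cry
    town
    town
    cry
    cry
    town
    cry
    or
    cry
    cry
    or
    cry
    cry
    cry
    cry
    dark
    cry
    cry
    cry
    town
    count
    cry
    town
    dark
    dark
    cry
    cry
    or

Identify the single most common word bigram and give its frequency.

Bigram frequencies (highest first):
  cry cry: 11
  cry town: 5
  town cry: 4
  dark cry: 3
  cry or: 3
  town town: 2
  … (7 more, each ≤ 2)

"cry cry", 11 times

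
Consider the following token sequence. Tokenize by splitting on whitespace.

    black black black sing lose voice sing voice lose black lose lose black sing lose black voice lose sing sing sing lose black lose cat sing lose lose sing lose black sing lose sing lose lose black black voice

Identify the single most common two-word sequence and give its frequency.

"sing lose", 7 times

Bigram frequencies (highest first):
  sing lose: 7
  lose black: 6
  black black: 3
  black sing: 3
  lose lose: 3
  lose sing: 3
  … (9 more, each ≤ 2)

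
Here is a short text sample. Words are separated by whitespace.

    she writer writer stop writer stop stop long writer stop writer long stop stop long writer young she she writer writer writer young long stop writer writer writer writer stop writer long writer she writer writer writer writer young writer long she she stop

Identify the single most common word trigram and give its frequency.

Trigram frequencies (highest first):
  writer writer writer: 5
  she writer writer: 3
  writer stop writer: 3
  writer writer stop: 2
  stop stop long: 2
  stop long writer: 2
  … (23 more, each ≤ 2)

"writer writer writer", 5 times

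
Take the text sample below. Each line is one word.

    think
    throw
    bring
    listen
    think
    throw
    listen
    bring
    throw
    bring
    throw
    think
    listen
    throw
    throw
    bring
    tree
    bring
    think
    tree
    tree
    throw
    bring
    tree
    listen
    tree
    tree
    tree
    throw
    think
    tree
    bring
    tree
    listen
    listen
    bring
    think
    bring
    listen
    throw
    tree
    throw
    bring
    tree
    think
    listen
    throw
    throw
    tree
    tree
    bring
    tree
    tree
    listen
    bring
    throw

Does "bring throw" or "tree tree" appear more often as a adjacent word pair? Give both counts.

"tree tree" (5 vs 3)

"bring throw": 3 occurrences
"tree tree": 5 occurrences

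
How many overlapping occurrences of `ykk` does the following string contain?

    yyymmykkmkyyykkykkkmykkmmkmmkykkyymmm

5

Sliding a length-3 window over the 37 characters (35 positions):
  position 6–8: ykk
  position 13–15: ykk
  position 16–18: ykk
  position 21–23: ykk
  position 30–32: ykk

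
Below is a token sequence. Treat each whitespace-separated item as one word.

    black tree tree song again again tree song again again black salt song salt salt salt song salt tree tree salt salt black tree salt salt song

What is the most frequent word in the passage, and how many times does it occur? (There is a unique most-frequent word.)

Unigram frequencies (highest first):
  salt: 9
  tree: 6
  song: 5
  again: 4
  black: 3

"salt", 9 times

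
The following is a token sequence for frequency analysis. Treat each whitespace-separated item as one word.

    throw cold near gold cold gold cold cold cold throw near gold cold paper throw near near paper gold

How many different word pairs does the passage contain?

19 tokens → 18 bigram windows in total.
Repeated bigrams (each contributes count−1 duplicates):
  gold cold: 3
  cold cold: 2
  near gold: 2
  throw near: 2
5 duplicate windows → 18 − 5 = 13 distinct.

13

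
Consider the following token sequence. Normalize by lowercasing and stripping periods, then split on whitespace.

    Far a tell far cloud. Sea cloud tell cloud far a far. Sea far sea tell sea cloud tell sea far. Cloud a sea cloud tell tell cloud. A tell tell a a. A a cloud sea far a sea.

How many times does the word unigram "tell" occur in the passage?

8

Scanning the 40 tokens for "tell":
  position 3: tell
  position 8: tell
  position 16: tell
  position 19: tell
  position 26: tell
  position 27: tell
  position 30: tell
  position 31: tell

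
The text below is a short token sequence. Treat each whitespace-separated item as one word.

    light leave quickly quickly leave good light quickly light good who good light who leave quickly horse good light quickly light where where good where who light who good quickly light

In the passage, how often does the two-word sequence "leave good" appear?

1

Scanning the 30 overlapping bigram windows for "leave good":
  position 5–6: leave good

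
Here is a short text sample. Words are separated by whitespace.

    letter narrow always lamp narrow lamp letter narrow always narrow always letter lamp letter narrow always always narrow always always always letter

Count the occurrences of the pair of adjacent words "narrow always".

Scanning the 21 overlapping bigram windows for "narrow always":
  position 2–3: narrow always
  position 8–9: narrow always
  position 10–11: narrow always
  position 15–16: narrow always
  position 18–19: narrow always

5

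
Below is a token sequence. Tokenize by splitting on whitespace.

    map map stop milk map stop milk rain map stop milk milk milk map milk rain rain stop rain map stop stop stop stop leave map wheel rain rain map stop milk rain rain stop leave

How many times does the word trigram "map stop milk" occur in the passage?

Scanning the 34 overlapping trigram windows for "map stop milk":
  position 2–4: map stop milk
  position 5–7: map stop milk
  position 9–11: map stop milk
  position 30–32: map stop milk

4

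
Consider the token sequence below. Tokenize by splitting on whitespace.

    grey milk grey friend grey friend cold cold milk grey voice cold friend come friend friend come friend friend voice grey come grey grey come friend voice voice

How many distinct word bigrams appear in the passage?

19

28 tokens → 27 bigram windows in total.
Repeated bigrams (each contributes count−1 duplicates):
  come friend: 3
  friend come: 2
  friend friend: 2
  friend voice: 2
  grey come: 2
  grey friend: 2
  milk grey: 2
8 duplicate windows → 27 − 8 = 19 distinct.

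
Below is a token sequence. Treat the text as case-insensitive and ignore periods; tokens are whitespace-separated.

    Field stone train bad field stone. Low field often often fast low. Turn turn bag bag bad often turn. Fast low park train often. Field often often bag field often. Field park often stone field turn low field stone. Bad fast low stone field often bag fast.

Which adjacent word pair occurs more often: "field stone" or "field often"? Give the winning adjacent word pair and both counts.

"field often" (4 vs 3)

"field stone": 3 occurrences
"field often": 4 occurrences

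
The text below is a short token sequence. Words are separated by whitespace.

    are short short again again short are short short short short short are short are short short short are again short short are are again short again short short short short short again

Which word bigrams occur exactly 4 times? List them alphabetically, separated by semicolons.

again short; are short

Bigram counts meeting the condition (exactly 4 times):
  again short: 4
  are short: 4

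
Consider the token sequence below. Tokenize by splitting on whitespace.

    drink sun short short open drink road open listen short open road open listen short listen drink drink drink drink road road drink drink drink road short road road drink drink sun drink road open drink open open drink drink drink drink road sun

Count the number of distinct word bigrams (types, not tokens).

21

44 tokens → 43 bigram windows in total.
Repeated bigrams (each contributes count−1 duplicates):
  drink drink: 9
  drink road: 5
  open drink: 3
  road open: 3
  drink sun: 2
  listen short: 2
  open listen: 2
  road drink: 2
  … (2 more repeated)
22 duplicate windows → 43 − 22 = 21 distinct.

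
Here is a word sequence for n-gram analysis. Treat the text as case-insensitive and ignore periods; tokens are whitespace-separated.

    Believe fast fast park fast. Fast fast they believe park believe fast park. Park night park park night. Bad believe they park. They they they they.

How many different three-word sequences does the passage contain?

22

26 tokens → 24 trigram windows in total.
Repeated trigrams (each contributes count−1 duplicates):
  park park night: 2
  they they they: 2
2 duplicate windows → 24 − 2 = 22 distinct.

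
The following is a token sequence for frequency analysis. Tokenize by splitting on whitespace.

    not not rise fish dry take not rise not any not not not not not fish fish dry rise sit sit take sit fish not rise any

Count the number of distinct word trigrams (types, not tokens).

27 tokens → 25 trigram windows in total.
Repeated trigrams (each contributes count−1 duplicates):
  not not not: 3
2 duplicate windows → 25 − 2 = 23 distinct.

23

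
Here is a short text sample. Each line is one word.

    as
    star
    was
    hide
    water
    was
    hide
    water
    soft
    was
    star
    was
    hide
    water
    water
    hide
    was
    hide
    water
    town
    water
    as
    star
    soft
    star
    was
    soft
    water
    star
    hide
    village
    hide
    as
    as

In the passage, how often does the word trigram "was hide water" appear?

Scanning the 32 overlapping trigram windows for "was hide water":
  position 3–5: was hide water
  position 6–8: was hide water
  position 12–14: was hide water
  position 17–19: was hide water

4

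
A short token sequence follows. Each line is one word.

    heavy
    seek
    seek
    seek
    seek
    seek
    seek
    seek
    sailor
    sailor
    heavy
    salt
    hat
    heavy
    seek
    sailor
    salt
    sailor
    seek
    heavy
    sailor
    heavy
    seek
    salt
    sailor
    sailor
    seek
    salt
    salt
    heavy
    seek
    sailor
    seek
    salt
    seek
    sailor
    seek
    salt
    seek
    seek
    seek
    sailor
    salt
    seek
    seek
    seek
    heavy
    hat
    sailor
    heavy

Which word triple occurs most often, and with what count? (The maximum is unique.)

Trigram frequencies (highest first):
  seek seek seek: 7
  sailor seek salt: 3
  seek seek sailor: 2
  heavy seek sailor: 2
  seek sailor salt: 2
  seek sailor seek: 2
  … (28 more, each ≤ 2)

"seek seek seek", 7 times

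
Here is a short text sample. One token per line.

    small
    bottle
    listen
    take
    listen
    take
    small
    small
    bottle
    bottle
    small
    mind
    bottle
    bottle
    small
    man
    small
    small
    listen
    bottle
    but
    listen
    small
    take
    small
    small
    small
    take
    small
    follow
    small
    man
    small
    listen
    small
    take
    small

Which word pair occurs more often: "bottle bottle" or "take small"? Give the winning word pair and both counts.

"bottle bottle": 2 occurrences
"take small": 4 occurrences

"take small" (4 vs 2)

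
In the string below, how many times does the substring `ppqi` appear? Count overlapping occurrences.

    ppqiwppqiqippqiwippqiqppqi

Sliding a length-4 window over the 26 characters (23 positions):
  position 1–4: ppqi
  position 6–9: ppqi
  position 12–15: ppqi
  position 18–21: ppqi
  position 23–26: ppqi

5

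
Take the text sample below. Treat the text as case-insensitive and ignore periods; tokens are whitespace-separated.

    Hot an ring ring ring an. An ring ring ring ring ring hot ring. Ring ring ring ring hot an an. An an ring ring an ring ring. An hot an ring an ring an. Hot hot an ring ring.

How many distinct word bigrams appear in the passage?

40 tokens → 39 bigram windows in total.
Repeated bigrams (each contributes count−1 duplicates):
  ring ring: 13
  an ring: 7
  ring an: 5
  an an: 4
  hot an: 4
  an hot: 2
  ring hot: 2
30 duplicate windows → 39 − 30 = 9 distinct.

9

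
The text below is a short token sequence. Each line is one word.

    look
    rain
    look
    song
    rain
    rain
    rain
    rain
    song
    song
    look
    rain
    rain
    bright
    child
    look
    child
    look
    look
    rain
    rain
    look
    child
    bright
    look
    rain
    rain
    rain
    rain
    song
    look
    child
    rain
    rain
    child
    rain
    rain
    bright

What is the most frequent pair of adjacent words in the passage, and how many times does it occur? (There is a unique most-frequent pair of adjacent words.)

"rain rain", 10 times

Bigram frequencies (highest first):
  rain rain: 10
  look rain: 4
  look child: 3
  rain look: 2
  rain song: 2
  song look: 2
  … (11 more, each ≤ 2)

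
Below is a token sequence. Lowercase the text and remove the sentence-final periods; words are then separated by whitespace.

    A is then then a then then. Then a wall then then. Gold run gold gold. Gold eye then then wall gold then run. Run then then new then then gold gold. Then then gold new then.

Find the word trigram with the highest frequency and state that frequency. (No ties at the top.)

"then then gold", 3 times

Trigram frequencies (highest first):
  then then gold: 3
  then then a: 2
  a is then: 1
  is then then: 1
  then a then: 1
  a then then: 1
  … (26 more, each ≤ 1)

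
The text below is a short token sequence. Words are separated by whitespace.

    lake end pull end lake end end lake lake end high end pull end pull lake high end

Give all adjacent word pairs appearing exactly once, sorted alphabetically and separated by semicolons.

end end; end high; lake high; lake lake; pull lake

Bigram counts meeting the condition (exactly once):
  end end: 1
  end high: 1
  lake high: 1
  lake lake: 1
  pull lake: 1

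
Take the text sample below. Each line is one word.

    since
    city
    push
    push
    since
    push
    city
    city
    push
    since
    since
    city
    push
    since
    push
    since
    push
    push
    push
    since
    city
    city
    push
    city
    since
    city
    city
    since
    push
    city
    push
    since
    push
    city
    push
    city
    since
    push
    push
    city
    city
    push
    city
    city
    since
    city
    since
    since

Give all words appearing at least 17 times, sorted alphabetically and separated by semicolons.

Unigram counts meeting the condition (at least 17 times):
  city: 17
  push: 17

city; push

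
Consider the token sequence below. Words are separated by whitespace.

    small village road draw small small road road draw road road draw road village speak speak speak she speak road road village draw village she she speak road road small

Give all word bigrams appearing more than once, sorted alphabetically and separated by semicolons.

draw road; road draw; road road; road village; she speak; speak road; speak speak

Bigram counts meeting the condition (more than once):
  draw road: 2
  road draw: 3
  road road: 4
  road village: 2
  she speak: 2
  speak road: 2
  speak speak: 2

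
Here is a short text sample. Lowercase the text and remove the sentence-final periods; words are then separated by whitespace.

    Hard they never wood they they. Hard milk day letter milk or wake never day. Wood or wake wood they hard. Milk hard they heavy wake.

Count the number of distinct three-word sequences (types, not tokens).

26 tokens → 24 trigram windows in total.
Repeated trigrams (each contributes count−1 duplicates):
  they hard milk: 2
1 duplicate windows → 24 − 1 = 23 distinct.

23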